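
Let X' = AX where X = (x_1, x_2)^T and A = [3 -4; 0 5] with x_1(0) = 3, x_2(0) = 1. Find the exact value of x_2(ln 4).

A = [[3,-4],[0,5]]; eigenvalues λ = 3, 5.
Eigenvectors: (-1,0) for λ=3, (-2,1) for λ=5.
From the initial condition, c_1 = -5, c_2 = 1.
x_2(ln 4) = (-5)(4^3)(0) + (1)(4^5)(1) = 1024.

1024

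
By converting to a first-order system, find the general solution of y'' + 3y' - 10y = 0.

y(t) = c_1e^(2t) + c_2e^(-5t)

Let x_1 = y, x_2 = y'. Then x_1' = x_2 and x_2' = 10x_1 - 3x_2.
A = [[0,1],[10,-3]]; det(A-λI) = λ^2 + 3λ - 10.
Eigenvalues λ = 2, -5 with eigenvectors (1,2), (1,-5).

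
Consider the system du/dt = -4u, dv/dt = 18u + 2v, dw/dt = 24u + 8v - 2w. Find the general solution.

u(t) = C_3e^(-4t), v(t) = C_2e^(2t) - 3C_3e^(-4t), w(t) = C_1e^(-2t) + 2C_2e^(2t)

Coefficient matrix A = [[-4, 0, 0], [18, 2, 0], [24, 8, -2]].
det(A - λI) = 0 gives eigenvalues λ = -2, 2, -4.
For λ=-2: eigenvector (0,0,1).
For λ=2: eigenvector (0,1,2).
For λ=-4: eigenvector (1,-3,0).
General solution: C_1e^(-2t)(0,0,1) + C_2e^(2t)(0,1,2) + C_3e^(-4t)(1,-3,0).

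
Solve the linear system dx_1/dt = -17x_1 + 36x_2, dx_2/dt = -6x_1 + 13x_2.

x_1(t) = -3K_1e^(-5t) - 2K_2e^(t), x_2(t) = -K_1e^(-5t) - K_2e^(t)

Coefficient matrix A = [[-17, 36], [-6, 13]].
Characteristic polynomial det(A - λI) = λ^2 + 4λ - 5 = 0.
Eigenvalues λ = -5, 1.
For λ=-5: (A-λI) row 1 is [-12, 36], so an eigenvector is (-3, -1).
For λ=1: (A-λI) row 1 is [-18, 36], so an eigenvector is (-2, -1).
General solution: K_1e^(-5t)(-3,-1) + K_2e^(t)(-2,-1).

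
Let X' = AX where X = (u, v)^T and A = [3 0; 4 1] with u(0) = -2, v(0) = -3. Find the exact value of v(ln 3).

A = [[3,0],[4,1]]; eigenvalues λ = 1, 3.
Eigenvectors: (0,1) for λ=1, (1,2) for λ=3.
From the initial condition, c_1 = 1, c_2 = -2.
v(ln 3) = (1)(3^1)(1) + (-2)(3^3)(2) = -105.

-105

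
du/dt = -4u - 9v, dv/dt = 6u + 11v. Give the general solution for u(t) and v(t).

Coefficient matrix A = [[-4, -9], [6, 11]].
Characteristic polynomial det(A - λI) = λ^2 - 7λ + 10 = 0.
Eigenvalues λ = 5, 2.
For λ=5: (A-λI) row 1 is [-9, -9], so an eigenvector is (1, -1).
For λ=2: (A-λI) row 1 is [-6, -9], so an eigenvector is (-3, 2).
General solution: K_1e^(5t)(1,-1) + K_2e^(2t)(-3,2).

u(t) = K_1e^(5t) - 3K_2e^(2t), v(t) = -K_1e^(5t) + 2K_2e^(2t)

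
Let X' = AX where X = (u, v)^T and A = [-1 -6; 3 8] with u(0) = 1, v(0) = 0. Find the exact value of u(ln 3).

-225

A = [[-1,-6],[3,8]]; eigenvalues λ = 5, 2.
Eigenvectors: (1,-1) for λ=5, (2,-1) for λ=2.
From the initial condition, c_1 = -1, c_2 = 1.
u(ln 3) = (-1)(3^5)(1) + (1)(3^2)(2) = -225.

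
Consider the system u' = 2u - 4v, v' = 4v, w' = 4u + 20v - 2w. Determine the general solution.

Coefficient matrix A = [[2, -4, 0], [0, 4, 0], [4, 20, -2]].
det(A - λI) = 0 gives eigenvalues λ = 2, 4, -2.
For λ=2: eigenvector (1,0,1).
For λ=4: eigenvector (-2,1,2).
For λ=-2: eigenvector (0,0,1).
General solution: C_1e^(2t)(1,0,1) + C_2e^(4t)(-2,1,2) + C_3e^(-2t)(0,0,1).

u(t) = C_1e^(2t) - 2C_2e^(4t), v(t) = C_2e^(4t), w(t) = C_1e^(2t) + 2C_2e^(4t) + C_3e^(-2t)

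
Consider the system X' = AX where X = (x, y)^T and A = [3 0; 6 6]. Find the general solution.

x(t) = -c_2e^(3t), y(t) = c_1e^(6t) + 2c_2e^(3t)

Coefficient matrix A = [[3, 0], [6, 6]].
Characteristic polynomial det(A - λI) = λ^2 - 9λ + 18 = 0.
Eigenvalues λ = 6, 3.
For λ=6: (A-λI) row 1 is [-3, 0], so an eigenvector is (0, 1).
For λ=3: (A-λI) row 2 is [6, 3], so an eigenvector is (-1, 2).
General solution: c_1e^(6t)(0,1) + c_2e^(3t)(-1,2).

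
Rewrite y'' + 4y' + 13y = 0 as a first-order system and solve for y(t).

Let x_1 = y, x_2 = y'. Then x_1' = x_2 and x_2' = -13x_1 - 4x_2.
A = [[0,1],[-13,-4]]; det(A-λI) = λ^2 + 4λ + 13.
Eigenvalues λ = -2 ± 3i.

y(t) = c_1e^(-2t)cos(3t) + c_2e^(-2t)sin(3t)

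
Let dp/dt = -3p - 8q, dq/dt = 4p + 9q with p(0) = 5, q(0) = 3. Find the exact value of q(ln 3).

A = [[-3,-8],[4,9]]; eigenvalues λ = 1, 5.
Eigenvectors: (-2,1) for λ=1, (1,-1) for λ=5.
From the initial condition, c_1 = -8, c_2 = -11.
q(ln 3) = (-8)(3^1)(1) + (-11)(3^5)(-1) = 2649.

2649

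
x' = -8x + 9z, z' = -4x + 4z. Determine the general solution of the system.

Coefficient matrix A = [[-8, 9], [-4, 4]].
Characteristic polynomial det(A - λI) = λ^2 + 4λ + 4 = 0.
Single eigenvalue λ = -2 with algebraic multiplicity 2.
Eigenvector v = (3,2); generalized eigenvector w with (A-λI)w=v is (-2,-1).
General solution: e^(-2t)[C_1·v + C_2·(t·v + w)].

x(t) = 3C_1e^(-2t) + 3C_2te^(-2t) - 2C_2e^(-2t), z(t) = 2C_1e^(-2t) + 2C_2te^(-2t) - C_2e^(-2t)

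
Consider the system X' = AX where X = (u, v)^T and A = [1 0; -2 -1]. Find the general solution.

Coefficient matrix A = [[1, 0], [-2, -1]].
Characteristic polynomial det(A - λI) = λ^2 - 1 = 0.
Eigenvalues λ = -1, 1.
For λ=-1: (A-λI) row 1 is [2, 0], so an eigenvector is (0, -1).
For λ=1: (A-λI) row 2 is [-2, -2], so an eigenvector is (-1, 1).
General solution: c_1e^(-t)(0,-1) + c_2e^(t)(-1,1).

u(t) = -c_2e^(t), v(t) = -c_1e^(-t) + c_2e^(t)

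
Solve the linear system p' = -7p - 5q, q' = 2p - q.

Coefficient matrix A = [[-7, -5], [2, -1]].
Characteristic polynomial det(A - λI) = λ^2 + 8λ + 17 = 0.
Eigenvalues λ = -4 ± i (complex conjugate pair).
For λ=-4+i: an eigenvector is (-2,1) - i(1,-1) = (-2 - i, 1 + i).
A real fundamental pair from Re and Im of e^((-4+i)t)v: X_1 = e^(-4t)(cos(t)·(-2,1) + sin(t)·(1,-1)), X_2 = e^(-4t)(sin(t)·(-2,1) - cos(t)·(1,-1)).
General solution: C_1X_1 + C_2X_2.

p(t) = C_1e^(-4t)sin(t) - 2C_1e^(-4t)cos(t) - 2C_2e^(-4t)sin(t) - C_2e^(-4t)cos(t), q(t) = -C_1e^(-4t)sin(t) + C_1e^(-4t)cos(t) + C_2e^(-4t)sin(t) + C_2e^(-4t)cos(t)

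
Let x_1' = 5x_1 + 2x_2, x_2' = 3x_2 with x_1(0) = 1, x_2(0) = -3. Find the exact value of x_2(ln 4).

-192

A = [[5,2],[0,3]]; eigenvalues λ = 5, 3.
Eigenvectors: (1,0) for λ=5, (1,-1) for λ=3.
From the initial condition, c_1 = -2, c_2 = 3.
x_2(ln 4) = (-2)(4^5)(0) + (3)(4^3)(-1) = -192.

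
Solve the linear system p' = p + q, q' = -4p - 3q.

Coefficient matrix A = [[1, 1], [-4, -3]].
Characteristic polynomial det(A - λI) = λ^2 + 2λ + 1 = 0.
Single eigenvalue λ = -1 with algebraic multiplicity 2.
Eigenvector v = (1,-2); generalized eigenvector w with (A-λI)w=v is (1,-1).
General solution: e^(-t)[c_1·v + c_2·(t·v + w)].

p(t) = c_1e^(-t) + c_2te^(-t) + c_2e^(-t), q(t) = -2c_1e^(-t) - 2c_2te^(-t) - c_2e^(-t)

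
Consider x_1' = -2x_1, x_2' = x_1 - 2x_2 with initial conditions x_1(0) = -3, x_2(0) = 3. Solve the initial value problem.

Coefficient matrix A = [[-2, 0], [1, -2]].
Characteristic polynomial det(A - λI) = λ^2 + 4λ + 4 = 0.
Single eigenvalue λ = -2 with algebraic multiplicity 2.
Eigenvector v = (0,-1); generalized eigenvector w with (A-λI)w=v is (-1,2).
General solution: e^(-2t)[C_1·v + C_2·(t·v + w)].
Applying x_1(0)=-3, x_2(0)=3 gives C_1=3, C_2=3.

x_1(t) = -3e^(-2t), x_2(t) = -3te^(-2t) + 3e^(-2t)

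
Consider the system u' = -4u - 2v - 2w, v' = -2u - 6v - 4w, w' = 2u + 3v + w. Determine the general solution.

u(t) = C_1e^(-4t) - 2C_3e^(-3t), v(t) = C_1e^(-4t) + C_2e^(-2t), w(t) = -C_1e^(-4t) - C_2e^(-2t) + C_3e^(-3t)

Coefficient matrix A = [[-4, -2, -2], [-2, -6, -4], [2, 3, 1]].
det(A - λI) = 0 gives eigenvalues λ = -4, -2, -3.
For λ=-4: eigenvector (1,1,-1).
For λ=-2: eigenvector (0,1,-1).
For λ=-3: eigenvector (-2,0,1).
General solution: C_1e^(-4t)(1,1,-1) + C_2e^(-2t)(0,1,-1) + C_3e^(-3t)(-2,0,1).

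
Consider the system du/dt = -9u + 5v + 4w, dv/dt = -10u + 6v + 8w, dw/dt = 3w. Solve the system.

u(t) = K_1e^(t) - K_2e^(-4t) + 2K_3e^(3t), v(t) = 2K_1e^(t) - K_2e^(-4t) + 4K_3e^(3t), w(t) = K_3e^(3t)

Coefficient matrix A = [[-9, 5, 4], [-10, 6, 8], [0, 0, 3]].
det(A - λI) = 0 gives eigenvalues λ = 1, -4, 3.
For λ=1: eigenvector (1,2,0).
For λ=-4: eigenvector (-1,-1,0).
For λ=3: eigenvector (2,4,1).
General solution: K_1e^(t)(1,2,0) + K_2e^(-4t)(-1,-1,0) + K_3e^(3t)(2,4,1).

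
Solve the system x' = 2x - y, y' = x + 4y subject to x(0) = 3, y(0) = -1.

x(t) = -2te^(3t) + 3e^(3t), y(t) = 2te^(3t) - e^(3t)

Coefficient matrix A = [[2, -1], [1, 4]].
Characteristic polynomial det(A - λI) = λ^2 - 6λ + 9 = 0.
Single eigenvalue λ = 3 with algebraic multiplicity 2.
Eigenvector v = (1,-1); generalized eigenvector w with (A-λI)w=v is (0,-1).
General solution: e^(3t)[c_1·v + c_2·(t·v + w)].
Applying x(0)=3, y(0)=-1 gives c_1=3, c_2=-2.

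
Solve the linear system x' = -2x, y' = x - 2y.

Coefficient matrix A = [[-2, 0], [1, -2]].
Characteristic polynomial det(A - λI) = λ^2 + 4λ + 4 = 0.
Single eigenvalue λ = -2 with algebraic multiplicity 2.
Eigenvector v = (0,-1); generalized eigenvector w with (A-λI)w=v is (-1,3).
General solution: e^(-2t)[K_1·v + K_2·(t·v + w)].

x(t) = -K_2e^(-2t), y(t) = -K_1e^(-2t) - K_2te^(-2t) + 3K_2e^(-2t)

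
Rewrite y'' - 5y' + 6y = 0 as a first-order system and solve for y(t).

y(t) = K_1e^(2t) + K_2e^(3t)

Let x_1 = y, x_2 = y'. Then x_1' = x_2 and x_2' = -6x_1 + 5x_2.
A = [[0,1],[-6,5]]; det(A-λI) = λ^2 - 5λ + 6.
Eigenvalues λ = 2, 3 with eigenvectors (1,2), (1,3).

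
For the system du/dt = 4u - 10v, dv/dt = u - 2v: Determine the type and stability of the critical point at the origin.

unstable spiral

A = [[4,-10],[1,-2]]; det(A-λI) = λ^2 - 2λ + 2.
λ = 1 ± i: positive real part.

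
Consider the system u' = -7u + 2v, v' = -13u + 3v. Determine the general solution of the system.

u(t) = c_1e^(-2t)sin(t) - c_1e^(-2t)cos(t) - c_2e^(-2t)sin(t) - c_2e^(-2t)cos(t), v(t) = 3c_1e^(-2t)sin(t) - 2c_1e^(-2t)cos(t) - 2c_2e^(-2t)sin(t) - 3c_2e^(-2t)cos(t)

Coefficient matrix A = [[-7, 2], [-13, 3]].
Characteristic polynomial det(A - λI) = λ^2 + 4λ + 5 = 0.
Eigenvalues λ = -2 ± i (complex conjugate pair).
For λ=-2+i: an eigenvector is (-1,-2) - i(1,3) = (-1 - i, -2 - 3i).
A real fundamental pair from Re and Im of e^((-2+i)t)v: X_1 = e^(-2t)(cos(t)·(-1,-2) + sin(t)·(1,3)), X_2 = e^(-2t)(sin(t)·(-1,-2) - cos(t)·(1,3)).
General solution: c_1X_1 + c_2X_2.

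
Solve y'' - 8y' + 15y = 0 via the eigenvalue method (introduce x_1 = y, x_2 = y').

Let x_1 = y, x_2 = y'. Then x_1' = x_2 and x_2' = -15x_1 + 8x_2.
A = [[0,1],[-15,8]]; det(A-λI) = λ^2 - 8λ + 15.
Eigenvalues λ = 3, 5 with eigenvectors (1,3), (1,5).

y(t) = C_1e^(3t) + C_2e^(5t)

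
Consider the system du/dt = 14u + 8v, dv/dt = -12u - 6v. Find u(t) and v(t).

u(t) = -2C_1e^(2t) + C_2e^(6t), v(t) = 3C_1e^(2t) - C_2e^(6t)

Coefficient matrix A = [[14, 8], [-12, -6]].
Characteristic polynomial det(A - λI) = λ^2 - 8λ + 12 = 0.
Eigenvalues λ = 2, 6.
For λ=2: (A-λI) row 1 is [12, 8], so an eigenvector is (-2, 3).
For λ=6: (A-λI) row 1 is [8, 8], so an eigenvector is (1, -1).
General solution: C_1e^(2t)(-2,3) + C_2e^(6t)(1,-1).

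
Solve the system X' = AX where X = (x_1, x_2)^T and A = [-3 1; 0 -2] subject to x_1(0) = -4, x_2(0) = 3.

x_1(t) = 3e^(-2t) - 7e^(-3t), x_2(t) = 3e^(-2t)

Coefficient matrix A = [[-3, 1], [0, -2]].
Characteristic polynomial det(A - λI) = λ^2 + 5λ + 6 = 0.
Eigenvalues λ = -3, -2.
For λ=-3: (A-λI) row 1 is [0, 1], so an eigenvector is (-1, 0).
For λ=-2: (A-λI) row 1 is [-1, 1], so an eigenvector is (1, 1).
General solution: K_1e^(-3t)(-1,0) + K_2e^(-2t)(1,1).
Applying x_1(0)=-4, x_2(0)=3 gives K_1=7, K_2=3.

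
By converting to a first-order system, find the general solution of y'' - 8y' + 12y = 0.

y(t) = c_1e^(2t) + c_2e^(6t)

Let x_1 = y, x_2 = y'. Then x_1' = x_2 and x_2' = -12x_1 + 8x_2.
A = [[0,1],[-12,8]]; det(A-λI) = λ^2 - 8λ + 12.
Eigenvalues λ = 2, 6 with eigenvectors (1,2), (1,6).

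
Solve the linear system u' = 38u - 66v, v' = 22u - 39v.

u(t) = 3K_1e^(-6t) + 2K_2e^(5t), v(t) = 2K_1e^(-6t) + K_2e^(5t)

Coefficient matrix A = [[38, -66], [22, -39]].
Characteristic polynomial det(A - λI) = λ^2 + λ - 30 = 0.
Eigenvalues λ = -6, 5.
For λ=-6: (A-λI) row 1 is [44, -66], so an eigenvector is (3, 2).
For λ=5: (A-λI) row 1 is [33, -66], so an eigenvector is (2, 1).
General solution: K_1e^(-6t)(3,2) + K_2e^(5t)(2,1).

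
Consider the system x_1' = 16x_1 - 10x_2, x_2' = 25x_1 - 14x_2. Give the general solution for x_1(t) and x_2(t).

x_1(t) = C_1e^(t)sin(5t) + C_1e^(t)cos(5t) + C_2e^(t)sin(5t) - C_2e^(t)cos(5t), x_2(t) = 2C_1e^(t)sin(5t) + C_1e^(t)cos(5t) + C_2e^(t)sin(5t) - 2C_2e^(t)cos(5t)

Coefficient matrix A = [[16, -10], [25, -14]].
Characteristic polynomial det(A - λI) = λ^2 - 2λ + 26 = 0.
Eigenvalues λ = 1 ± 5i (complex conjugate pair).
For λ=1+5i: an eigenvector is (1,1) - i(1,2) = (1 - i, 1 - 2i).
A real fundamental pair from Re and Im of e^((1+5i)t)v: X_1 = e^(t)(cos(5t)·(1,1) + sin(5t)·(1,2)), X_2 = e^(t)(sin(5t)·(1,1) - cos(5t)·(1,2)).
General solution: C_1X_1 + C_2X_2.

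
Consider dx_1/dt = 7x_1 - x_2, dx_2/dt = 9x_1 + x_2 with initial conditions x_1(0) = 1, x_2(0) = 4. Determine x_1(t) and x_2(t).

x_1(t) = -te^(4t) + e^(4t), x_2(t) = -3te^(4t) + 4e^(4t)

Coefficient matrix A = [[7, -1], [9, 1]].
Characteristic polynomial det(A - λI) = λ^2 - 8λ + 16 = 0.
Single eigenvalue λ = 4 with algebraic multiplicity 2.
Eigenvector v = (1,3); generalized eigenvector w with (A-λI)w=v is (1,2).
General solution: e^(4t)[K_1·v + K_2·(t·v + w)].
Applying x_1(0)=1, x_2(0)=4 gives K_1=2, K_2=-1.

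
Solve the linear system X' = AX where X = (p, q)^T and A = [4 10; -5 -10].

p(t) = -C_1e^(-3t)sin(t) - 3C_1e^(-3t)cos(t) - 3C_2e^(-3t)sin(t) + C_2e^(-3t)cos(t), q(t) = C_1e^(-3t)sin(t) + 2C_1e^(-3t)cos(t) + 2C_2e^(-3t)sin(t) - C_2e^(-3t)cos(t)

Coefficient matrix A = [[4, 10], [-5, -10]].
Characteristic polynomial det(A - λI) = λ^2 + 6λ + 10 = 0.
Eigenvalues λ = -3 ± i (complex conjugate pair).
For λ=-3+i: an eigenvector is (-3,2) - i(-1,1) = (-3 + i, 2 - i).
A real fundamental pair from Re and Im of e^((-3+i)t)v: X_1 = e^(-3t)(cos(t)·(-3,2) + sin(t)·(-1,1)), X_2 = e^(-3t)(sin(t)·(-3,2) - cos(t)·(-1,1)).
General solution: C_1X_1 + C_2X_2.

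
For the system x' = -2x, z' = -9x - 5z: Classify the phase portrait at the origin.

A = [[-2,0],[-9,-5]]; det(A-λI) = λ^2 + 7λ + 10.
λ = -5, -2: both negative.

stable node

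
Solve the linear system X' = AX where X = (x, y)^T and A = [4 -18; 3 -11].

Coefficient matrix A = [[4, -18], [3, -11]].
Characteristic polynomial det(A - λI) = λ^2 + 7λ + 10 = 0.
Eigenvalues λ = -5, -2.
For λ=-5: (A-λI) row 1 is [9, -18], so an eigenvector is (-2, -1).
For λ=-2: (A-λI) row 1 is [6, -18], so an eigenvector is (-3, -1).
General solution: c_1e^(-5t)(-2,-1) + c_2e^(-2t)(-3,-1).

x(t) = -2c_1e^(-5t) - 3c_2e^(-2t), y(t) = -c_1e^(-5t) - c_2e^(-2t)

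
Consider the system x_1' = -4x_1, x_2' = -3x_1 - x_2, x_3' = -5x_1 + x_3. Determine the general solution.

x_1(t) = C_1e^(-4t), x_2(t) = C_1e^(-4t) + C_2e^(-t), x_3(t) = C_1e^(-4t) + C_3e^(t)

Coefficient matrix A = [[-4, 0, 0], [-3, -1, 0], [-5, 0, 1]].
det(A - λI) = 0 gives eigenvalues λ = -4, -1, 1.
For λ=-4: eigenvector (1,1,1).
For λ=-1: eigenvector (0,1,0).
For λ=1: eigenvector (0,0,1).
General solution: C_1e^(-4t)(1,1,1) + C_2e^(-t)(0,1,0) + C_3e^(t)(0,0,1).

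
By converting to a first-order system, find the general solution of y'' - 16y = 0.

y(t) = K_1e^(4t) + K_2e^(-4t)

Let x_1 = y, x_2 = y'. Then x_1' = x_2 and x_2' = 16x_1.
A = [[0,1],[16,0]]; det(A-λI) = λ^2 - 16.
Eigenvalues λ = 4, -4 with eigenvectors (1,4), (1,-4).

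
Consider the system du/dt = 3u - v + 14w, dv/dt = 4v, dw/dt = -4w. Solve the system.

Coefficient matrix A = [[3, -1, 14], [0, 4, 0], [0, 0, -4]].
det(A - λI) = 0 gives eigenvalues λ = 3, 4, -4.
For λ=3: eigenvector (1,0,0).
For λ=4: eigenvector (-1,1,0).
For λ=-4: eigenvector (-2,0,1).
General solution: c_1e^(3t)(1,0,0) + c_2e^(4t)(-1,1,0) + c_3e^(-4t)(-2,0,1).

u(t) = c_1e^(3t) - c_2e^(4t) - 2c_3e^(-4t), v(t) = c_2e^(4t), w(t) = c_3e^(-4t)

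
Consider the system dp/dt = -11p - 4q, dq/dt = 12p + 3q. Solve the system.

p(t) = -2C_1e^(-5t) - C_2e^(-3t), q(t) = 3C_1e^(-5t) + 2C_2e^(-3t)

Coefficient matrix A = [[-11, -4], [12, 3]].
Characteristic polynomial det(A - λI) = λ^2 + 8λ + 15 = 0.
Eigenvalues λ = -5, -3.
For λ=-5: (A-λI) row 1 is [-6, -4], so an eigenvector is (-2, 3).
For λ=-3: (A-λI) row 1 is [-8, -4], so an eigenvector is (-1, 2).
General solution: C_1e^(-5t)(-2,3) + C_2e^(-3t)(-1,2).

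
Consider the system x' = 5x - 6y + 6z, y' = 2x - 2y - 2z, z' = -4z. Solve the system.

Coefficient matrix A = [[5, -6, 6], [2, -2, -2], [0, 0, -4]].
det(A - λI) = 0 gives eigenvalues λ = 1, -4, 2.
For λ=1: eigenvector (-3,-2,0).
For λ=-4: eigenvector (0,1,1).
For λ=2: eigenvector (2,1,0).
General solution: K_1e^(t)(-3,-2,0) + K_2e^(-4t)(0,1,1) + K_3e^(2t)(2,1,0).

x(t) = -3K_1e^(t) + 2K_3e^(2t), y(t) = -2K_1e^(t) + K_2e^(-4t) + K_3e^(2t), z(t) = K_2e^(-4t)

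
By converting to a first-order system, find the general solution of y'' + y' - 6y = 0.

y(t) = K_1e^(2t) + K_2e^(-3t)

Let x_1 = y, x_2 = y'. Then x_1' = x_2 and x_2' = 6x_1 - x_2.
A = [[0,1],[6,-1]]; det(A-λI) = λ^2 + λ - 6.
Eigenvalues λ = 2, -3 with eigenvectors (1,2), (1,-3).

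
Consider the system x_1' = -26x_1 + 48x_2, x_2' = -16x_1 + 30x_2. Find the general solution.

Coefficient matrix A = [[-26, 48], [-16, 30]].
Characteristic polynomial det(A - λI) = λ^2 - 4λ - 12 = 0.
Eigenvalues λ = 6, -2.
For λ=6: (A-λI) row 1 is [-32, 48], so an eigenvector is (3, 2).
For λ=-2: (A-λI) row 1 is [-24, 48], so an eigenvector is (-2, -1).
General solution: K_1e^(6t)(3,2) + K_2e^(-2t)(-2,-1).

x_1(t) = 3K_1e^(6t) - 2K_2e^(-2t), x_2(t) = 2K_1e^(6t) - K_2e^(-2t)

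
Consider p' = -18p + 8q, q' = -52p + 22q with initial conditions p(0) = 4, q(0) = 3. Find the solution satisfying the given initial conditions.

Coefficient matrix A = [[-18, 8], [-52, 22]].
Characteristic polynomial det(A - λI) = λ^2 - 4λ + 20 = 0.
Eigenvalues λ = 2 ± 4i (complex conjugate pair).
For λ=2+4i: an eigenvector is (1,2) - i(-1,-3) = (1 + i, 2 + 3i).
A real fundamental pair from Re and Im of e^((2+4i)t)v: X_1 = e^(2t)(cos(4t)·(1,2) + sin(4t)·(-1,-3)), X_2 = e^(2t)(sin(4t)·(1,2) - cos(4t)·(-1,-3)).
General solution: c_1X_1 + c_2X_2.
Applying p(0)=4, q(0)=3 gives c_1=9, c_2=-5.

p(t) = -14e^(2t)sin(4t) + 4e^(2t)cos(4t), q(t) = -37e^(2t)sin(4t) + 3e^(2t)cos(4t)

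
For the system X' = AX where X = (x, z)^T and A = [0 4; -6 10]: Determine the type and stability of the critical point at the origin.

unstable node

A = [[0,4],[-6,10]]; det(A-λI) = λ^2 - 10λ + 24.
λ = 6, 4: both positive.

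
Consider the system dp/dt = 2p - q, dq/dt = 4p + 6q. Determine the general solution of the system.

Coefficient matrix A = [[2, -1], [4, 6]].
Characteristic polynomial det(A - λI) = λ^2 - 8λ + 16 = 0.
Single eigenvalue λ = 4 with algebraic multiplicity 2.
Eigenvector v = (1,-2); generalized eigenvector w with (A-λI)w=v is (-1,1).
General solution: e^(4t)[K_1·v + K_2·(t·v + w)].

p(t) = K_1e^(4t) + K_2te^(4t) - K_2e^(4t), q(t) = -2K_1e^(4t) - 2K_2te^(4t) + K_2e^(4t)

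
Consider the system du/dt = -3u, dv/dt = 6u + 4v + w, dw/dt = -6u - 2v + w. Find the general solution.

Coefficient matrix A = [[-3, 0, 0], [6, 4, 1], [-6, -2, 1]].
det(A - λI) = 0 gives eigenvalues λ = 3, 2, -3.
For λ=3: eigenvector (0,-1,1).
For λ=2: eigenvector (0,-1,2).
For λ=-3: eigenvector (1,-1,1).
General solution: C_1e^(3t)(0,-1,1) + C_2e^(2t)(0,-1,2) + C_3e^(-3t)(1,-1,1).

u(t) = C_3e^(-3t), v(t) = -C_1e^(3t) - C_2e^(2t) - C_3e^(-3t), w(t) = C_1e^(3t) + 2C_2e^(2t) + C_3e^(-3t)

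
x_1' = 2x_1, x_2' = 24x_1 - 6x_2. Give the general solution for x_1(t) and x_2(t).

Coefficient matrix A = [[2, 0], [24, -6]].
Characteristic polynomial det(A - λI) = λ^2 + 4λ - 12 = 0.
Eigenvalues λ = 2, -6.
For λ=2: (A-λI) row 2 is [24, -8], so an eigenvector is (-1, -3).
For λ=-6: (A-λI) row 1 is [8, 0], so an eigenvector is (0, -1).
General solution: K_1e^(2t)(-1,-3) + K_2e^(-6t)(0,-1).

x_1(t) = -K_1e^(2t), x_2(t) = -3K_1e^(2t) - K_2e^(-6t)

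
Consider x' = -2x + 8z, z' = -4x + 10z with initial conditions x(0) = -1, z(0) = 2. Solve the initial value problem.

x(t) = 5e^(6t) - 6e^(2t), z(t) = 5e^(6t) - 3e^(2t)

Coefficient matrix A = [[-2, 8], [-4, 10]].
Characteristic polynomial det(A - λI) = λ^2 - 8λ + 12 = 0.
Eigenvalues λ = 6, 2.
For λ=6: (A-λI) row 1 is [-8, 8], so an eigenvector is (1, 1).
For λ=2: (A-λI) row 1 is [-4, 8], so an eigenvector is (-2, -1).
General solution: C_1e^(6t)(1,1) + C_2e^(2t)(-2,-1).
Applying x(0)=-1, z(0)=2 gives C_1=5, C_2=3.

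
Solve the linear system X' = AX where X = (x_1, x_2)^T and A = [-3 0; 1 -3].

x_1(t) = c_2e^(-3t), x_2(t) = c_1e^(-3t) + c_2te^(-3t) - 2c_2e^(-3t)

Coefficient matrix A = [[-3, 0], [1, -3]].
Characteristic polynomial det(A - λI) = λ^2 + 6λ + 9 = 0.
Single eigenvalue λ = -3 with algebraic multiplicity 2.
Eigenvector v = (0,1); generalized eigenvector w with (A-λI)w=v is (1,-2).
General solution: e^(-3t)[c_1·v + c_2·(t·v + w)].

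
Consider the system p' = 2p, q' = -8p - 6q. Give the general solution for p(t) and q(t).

Coefficient matrix A = [[2, 0], [-8, -6]].
Characteristic polynomial det(A - λI) = λ^2 + 4λ - 12 = 0.
Eigenvalues λ = 2, -6.
For λ=2: (A-λI) row 2 is [-8, -8], so an eigenvector is (-1, 1).
For λ=-6: (A-λI) row 1 is [8, 0], so an eigenvector is (0, -1).
General solution: C_1e^(2t)(-1,1) + C_2e^(-6t)(0,-1).

p(t) = -C_1e^(2t), q(t) = C_1e^(2t) - C_2e^(-6t)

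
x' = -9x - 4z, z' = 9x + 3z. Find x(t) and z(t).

x(t) = -2K_1e^(-3t) - 2K_2te^(-3t) + K_2e^(-3t), z(t) = 3K_1e^(-3t) + 3K_2te^(-3t) - K_2e^(-3t)

Coefficient matrix A = [[-9, -4], [9, 3]].
Characteristic polynomial det(A - λI) = λ^2 + 6λ + 9 = 0.
Single eigenvalue λ = -3 with algebraic multiplicity 2.
Eigenvector v = (-2,3); generalized eigenvector w with (A-λI)w=v is (1,-1).
General solution: e^(-3t)[K_1·v + K_2·(t·v + w)].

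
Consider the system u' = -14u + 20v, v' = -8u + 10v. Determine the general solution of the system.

u(t) = -K_1e^(-2t)sin(4t) + 2K_1e^(-2t)cos(4t) + 2K_2e^(-2t)sin(4t) + K_2e^(-2t)cos(4t), v(t) = -K_1e^(-2t)sin(4t) + K_1e^(-2t)cos(4t) + K_2e^(-2t)sin(4t) + K_2e^(-2t)cos(4t)

Coefficient matrix A = [[-14, 20], [-8, 10]].
Characteristic polynomial det(A - λI) = λ^2 + 4λ + 20 = 0.
Eigenvalues λ = -2 ± 4i (complex conjugate pair).
For λ=-2+4i: an eigenvector is (2,1) - i(-1,-1) = (2 + i, 1 + i).
A real fundamental pair from Re and Im of e^((-2+4i)t)v: X_1 = e^(-2t)(cos(4t)·(2,1) + sin(4t)·(-1,-1)), X_2 = e^(-2t)(sin(4t)·(2,1) - cos(4t)·(-1,-1)).
General solution: K_1X_1 + K_2X_2.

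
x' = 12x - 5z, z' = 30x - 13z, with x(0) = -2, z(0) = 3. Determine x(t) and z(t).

x(t) = -9e^(2t) + 7e^(-3t), z(t) = -18e^(2t) + 21e^(-3t)

Coefficient matrix A = [[12, -5], [30, -13]].
Characteristic polynomial det(A - λI) = λ^2 + λ - 6 = 0.
Eigenvalues λ = 2, -3.
For λ=2: (A-λI) row 1 is [10, -5], so an eigenvector is (1, 2).
For λ=-3: (A-λI) row 1 is [15, -5], so an eigenvector is (-1, -3).
General solution: c_1e^(2t)(1,2) + c_2e^(-3t)(-1,-3).
Applying x(0)=-2, z(0)=3 gives c_1=-9, c_2=-7.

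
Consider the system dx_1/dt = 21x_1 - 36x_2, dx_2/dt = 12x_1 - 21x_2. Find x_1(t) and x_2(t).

Coefficient matrix A = [[21, -36], [12, -21]].
Characteristic polynomial det(A - λI) = λ^2 - 9 = 0.
Eigenvalues λ = -3, 3.
For λ=-3: (A-λI) row 1 is [24, -36], so an eigenvector is (-3, -2).
For λ=3: (A-λI) row 1 is [18, -36], so an eigenvector is (2, 1).
General solution: K_1e^(-3t)(-3,-2) + K_2e^(3t)(2,1).

x_1(t) = -3K_1e^(-3t) + 2K_2e^(3t), x_2(t) = -2K_1e^(-3t) + K_2e^(3t)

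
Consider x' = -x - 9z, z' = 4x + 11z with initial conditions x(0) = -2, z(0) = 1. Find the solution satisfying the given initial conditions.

Coefficient matrix A = [[-1, -9], [4, 11]].
Characteristic polynomial det(A - λI) = λ^2 - 10λ + 25 = 0.
Single eigenvalue λ = 5 with algebraic multiplicity 2.
Eigenvector v = (-3,2); generalized eigenvector w with (A-λI)w=v is (-1,1).
General solution: e^(5t)[C_1·v + C_2·(t·v + w)].
Applying x(0)=-2, z(0)=1 gives C_1=1, C_2=-1.

x(t) = 3te^(5t) - 2e^(5t), z(t) = -2te^(5t) + e^(5t)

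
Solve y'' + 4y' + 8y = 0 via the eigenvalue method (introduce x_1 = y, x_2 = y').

Let x_1 = y, x_2 = y'. Then x_1' = x_2 and x_2' = -8x_1 - 4x_2.
A = [[0,1],[-8,-4]]; det(A-λI) = λ^2 + 4λ + 8.
Eigenvalues λ = -2 ± 2i.

y(t) = K_1e^(-2t)cos(2t) + K_2e^(-2t)sin(2t)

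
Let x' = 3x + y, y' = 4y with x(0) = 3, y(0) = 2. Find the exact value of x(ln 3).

189

A = [[3,1],[0,4]]; eigenvalues λ = 3, 4.
Eigenvectors: (-1,0) for λ=3, (1,1) for λ=4.
From the initial condition, c_1 = -1, c_2 = 2.
x(ln 3) = (-1)(3^3)(-1) + (2)(3^4)(1) = 189.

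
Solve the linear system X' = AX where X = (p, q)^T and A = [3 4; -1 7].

p(t) = -2C_1e^(5t) - 2C_2te^(5t) - 3C_2e^(5t), q(t) = -C_1e^(5t) - C_2te^(5t) - 2C_2e^(5t)

Coefficient matrix A = [[3, 4], [-1, 7]].
Characteristic polynomial det(A - λI) = λ^2 - 10λ + 25 = 0.
Single eigenvalue λ = 5 with algebraic multiplicity 2.
Eigenvector v = (-2,-1); generalized eigenvector w with (A-λI)w=v is (-3,-2).
General solution: e^(5t)[C_1·v + C_2·(t·v + w)].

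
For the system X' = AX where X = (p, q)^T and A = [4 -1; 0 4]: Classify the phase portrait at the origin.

unstable improper node

A = [[4,-1],[0,4]]; det(A-λI) = λ^2 - 8λ + 16.
repeated λ = 4 with a single eigenvector.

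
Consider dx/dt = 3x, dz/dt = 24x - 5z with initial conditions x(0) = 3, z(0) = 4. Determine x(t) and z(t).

Coefficient matrix A = [[3, 0], [24, -5]].
Characteristic polynomial det(A - λI) = λ^2 + 2λ - 15 = 0.
Eigenvalues λ = 3, -5.
For λ=3: (A-λI) row 2 is [24, -8], so an eigenvector is (1, 3).
For λ=-5: (A-λI) row 1 is [8, 0], so an eigenvector is (0, 1).
General solution: K_1e^(3t)(1,3) + K_2e^(-5t)(0,1).
Applying x(0)=3, z(0)=4 gives K_1=3, K_2=-5.

x(t) = 3e^(3t), z(t) = 9e^(3t) - 5e^(-5t)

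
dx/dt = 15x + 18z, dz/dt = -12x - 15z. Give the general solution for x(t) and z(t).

x(t) = -c_1e^(-3t) + 3c_2e^(3t), z(t) = c_1e^(-3t) - 2c_2e^(3t)

Coefficient matrix A = [[15, 18], [-12, -15]].
Characteristic polynomial det(A - λI) = λ^2 - 9 = 0.
Eigenvalues λ = -3, 3.
For λ=-3: (A-λI) row 1 is [18, 18], so an eigenvector is (-1, 1).
For λ=3: (A-λI) row 1 is [12, 18], so an eigenvector is (3, -2).
General solution: c_1e^(-3t)(-1,1) + c_2e^(3t)(3,-2).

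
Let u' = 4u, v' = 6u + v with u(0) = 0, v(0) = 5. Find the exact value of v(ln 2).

10

A = [[4,0],[6,1]]; eigenvalues λ = 1, 4.
Eigenvectors: (0,1) for λ=1, (1,2) for λ=4.
From the initial condition, c_1 = 5, c_2 = 0.
v(ln 2) = (5)(2^1)(1) + (0)(2^4)(2) = 10.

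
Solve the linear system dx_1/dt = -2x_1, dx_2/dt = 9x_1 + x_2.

x_1(t) = -K_1e^(-2t), x_2(t) = 3K_1e^(-2t) + K_2e^(t)

Coefficient matrix A = [[-2, 0], [9, 1]].
Characteristic polynomial det(A - λI) = λ^2 + λ - 2 = 0.
Eigenvalues λ = -2, 1.
For λ=-2: (A-λI) row 2 is [9, 3], so an eigenvector is (-1, 3).
For λ=1: (A-λI) row 1 is [-3, 0], so an eigenvector is (0, 1).
General solution: K_1e^(-2t)(-1,3) + K_2e^(t)(0,1).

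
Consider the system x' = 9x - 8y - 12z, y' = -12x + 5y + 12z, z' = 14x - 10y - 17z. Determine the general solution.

Coefficient matrix A = [[9, -8, -12], [-12, 5, 12], [14, -10, -17]].
det(A - λI) = 0 gives eigenvalues λ = -3, 1, -1.
For λ=-3: eigenvector (1,0,1).
For λ=1: eigenvector (-3,3,-4).
For λ=-1: eigenvector (2,-2,3).
General solution: C_1e^(-3t)(1,0,1) + C_2e^(t)(-3,3,-4) + C_3e^(-t)(2,-2,3).

x(t) = C_1e^(-3t) - 3C_2e^(t) + 2C_3e^(-t), y(t) = 3C_2e^(t) - 2C_3e^(-t), z(t) = C_1e^(-3t) - 4C_2e^(t) + 3C_3e^(-t)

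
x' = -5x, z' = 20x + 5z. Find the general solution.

x(t) = -K_2e^(-5t), z(t) = K_1e^(5t) + 2K_2e^(-5t)

Coefficient matrix A = [[-5, 0], [20, 5]].
Characteristic polynomial det(A - λI) = λ^2 - 25 = 0.
Eigenvalues λ = 5, -5.
For λ=5: (A-λI) row 1 is [-10, 0], so an eigenvector is (0, 1).
For λ=-5: (A-λI) row 2 is [20, 10], so an eigenvector is (-1, 2).
General solution: K_1e^(5t)(0,1) + K_2e^(-5t)(-1,2).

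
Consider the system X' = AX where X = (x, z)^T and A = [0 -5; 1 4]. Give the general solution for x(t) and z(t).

Coefficient matrix A = [[0, -5], [1, 4]].
Characteristic polynomial det(A - λI) = λ^2 - 4λ + 5 = 0.
Eigenvalues λ = 2 ± i (complex conjugate pair).
For λ=2+i: an eigenvector is (1,0) - i(-2,1) = (1 + 2i, 0 - i).
A real fundamental pair from Re and Im of e^((2+i)t)v: X_1 = e^(2t)(cos(t)·(1,0) + sin(t)·(-2,1)), X_2 = e^(2t)(sin(t)·(1,0) - cos(t)·(-2,1)).
General solution: C_1X_1 + C_2X_2.

x(t) = -2C_1e^(2t)sin(t) + C_1e^(2t)cos(t) + C_2e^(2t)sin(t) + 2C_2e^(2t)cos(t), z(t) = C_1e^(2t)sin(t) - C_2e^(2t)cos(t)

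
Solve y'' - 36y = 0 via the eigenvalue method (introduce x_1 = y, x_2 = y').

y(t) = C_1e^(6t) + C_2e^(-6t)

Let x_1 = y, x_2 = y'. Then x_1' = x_2 and x_2' = 36x_1.
A = [[0,1],[36,0]]; det(A-λI) = λ^2 - 36.
Eigenvalues λ = 6, -6 with eigenvectors (1,6), (1,-6).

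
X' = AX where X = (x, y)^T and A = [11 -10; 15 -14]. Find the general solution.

Coefficient matrix A = [[11, -10], [15, -14]].
Characteristic polynomial det(A - λI) = λ^2 + 3λ - 4 = 0.
Eigenvalues λ = 1, -4.
For λ=1: (A-λI) row 1 is [10, -10], so an eigenvector is (-1, -1).
For λ=-4: (A-λI) row 1 is [15, -10], so an eigenvector is (2, 3).
General solution: c_1e^(t)(-1,-1) + c_2e^(-4t)(2,3).

x(t) = -c_1e^(t) + 2c_2e^(-4t), y(t) = -c_1e^(t) + 3c_2e^(-4t)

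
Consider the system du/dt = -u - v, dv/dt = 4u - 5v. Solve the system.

u(t) = -c_1e^(-3t) - c_2te^(-3t) - 2c_2e^(-3t), v(t) = -2c_1e^(-3t) - 2c_2te^(-3t) - 3c_2e^(-3t)

Coefficient matrix A = [[-1, -1], [4, -5]].
Characteristic polynomial det(A - λI) = λ^2 + 6λ + 9 = 0.
Single eigenvalue λ = -3 with algebraic multiplicity 2.
Eigenvector v = (-1,-2); generalized eigenvector w with (A-λI)w=v is (-2,-3).
General solution: e^(-3t)[c_1·v + c_2·(t·v + w)].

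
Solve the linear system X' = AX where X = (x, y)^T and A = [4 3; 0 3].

x(t) = -3c_1e^(3t) + c_2e^(4t), y(t) = c_1e^(3t)

Coefficient matrix A = [[4, 3], [0, 3]].
Characteristic polynomial det(A - λI) = λ^2 - 7λ + 12 = 0.
Eigenvalues λ = 3, 4.
For λ=3: (A-λI) row 1 is [1, 3], so an eigenvector is (-3, 1).
For λ=4: (A-λI) row 1 is [0, 3], so an eigenvector is (1, 0).
General solution: c_1e^(3t)(-3,1) + c_2e^(4t)(1,0).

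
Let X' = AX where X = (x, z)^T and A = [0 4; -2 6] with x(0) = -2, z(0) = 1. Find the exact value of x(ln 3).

270

A = [[0,4],[-2,6]]; eigenvalues λ = 4, 2.
Eigenvectors: (-1,-1) for λ=4, (-2,-1) for λ=2.
From the initial condition, c_1 = -4, c_2 = 3.
x(ln 3) = (-4)(3^4)(-1) + (3)(3^2)(-2) = 270.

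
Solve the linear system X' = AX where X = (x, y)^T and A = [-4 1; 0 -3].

x(t) = -c_1e^(-3t) + c_2e^(-4t), y(t) = -c_1e^(-3t)

Coefficient matrix A = [[-4, 1], [0, -3]].
Characteristic polynomial det(A - λI) = λ^2 + 7λ + 12 = 0.
Eigenvalues λ = -3, -4.
For λ=-3: (A-λI) row 1 is [-1, 1], so an eigenvector is (-1, -1).
For λ=-4: (A-λI) row 1 is [0, 1], so an eigenvector is (1, 0).
General solution: c_1e^(-3t)(-1,-1) + c_2e^(-4t)(1,0).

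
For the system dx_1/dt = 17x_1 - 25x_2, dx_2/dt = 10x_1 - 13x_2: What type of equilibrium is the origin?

A = [[17,-25],[10,-13]]; det(A-λI) = λ^2 - 4λ + 29.
λ = 2 ± 5i: positive real part.

unstable spiral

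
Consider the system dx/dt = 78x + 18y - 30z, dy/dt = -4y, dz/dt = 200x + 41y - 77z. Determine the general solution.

Coefficient matrix A = [[78, 18, -30], [0, -4, 0], [200, 41, -77]].
det(A - λI) = 0 gives eigenvalues λ = -2, 3, -4.
For λ=-2: eigenvector (-3,0,-8).
For λ=3: eigenvector (2,0,5).
For λ=-4: eigenvector (6,1,17).
General solution: K_1e^(-2t)(-3,0,-8) + K_2e^(3t)(2,0,5) + K_3e^(-4t)(6,1,17).

x(t) = -3K_1e^(-2t) + 2K_2e^(3t) + 6K_3e^(-4t), y(t) = K_3e^(-4t), z(t) = -8K_1e^(-2t) + 5K_2e^(3t) + 17K_3e^(-4t)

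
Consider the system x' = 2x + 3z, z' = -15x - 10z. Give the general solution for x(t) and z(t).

Coefficient matrix A = [[2, 3], [-15, -10]].
Characteristic polynomial det(A - λI) = λ^2 + 8λ + 25 = 0.
Eigenvalues λ = -4 ± 3i (complex conjugate pair).
For λ=-4+3i: an eigenvector is (-1,2) - i(0,1) = (-1, 2 - i).
A real fundamental pair from Re and Im of e^((-4+3i)t)v: X_1 = e^(-4t)(cos(3t)·(-1,2) + sin(3t)·(0,1)), X_2 = e^(-4t)(sin(3t)·(-1,2) - cos(3t)·(0,1)).
General solution: c_1X_1 + c_2X_2.

x(t) = -c_1e^(-4t)cos(3t) - c_2e^(-4t)sin(3t), z(t) = c_1e^(-4t)sin(3t) + 2c_1e^(-4t)cos(3t) + 2c_2e^(-4t)sin(3t) - c_2e^(-4t)cos(3t)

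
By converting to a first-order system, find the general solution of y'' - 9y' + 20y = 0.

y(t) = c_1e^(5t) + c_2e^(4t)

Let x_1 = y, x_2 = y'. Then x_1' = x_2 and x_2' = -20x_1 + 9x_2.
A = [[0,1],[-20,9]]; det(A-λI) = λ^2 - 9λ + 20.
Eigenvalues λ = 5, 4 with eigenvectors (1,5), (1,4).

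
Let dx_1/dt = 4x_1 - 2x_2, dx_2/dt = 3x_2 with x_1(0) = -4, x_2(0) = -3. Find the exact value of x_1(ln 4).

A = [[4,-2],[0,3]]; eigenvalues λ = 4, 3.
Eigenvectors: (1,0) for λ=4, (2,1) for λ=3.
From the initial condition, c_1 = 2, c_2 = -3.
x_1(ln 4) = (2)(4^4)(1) + (-3)(4^3)(2) = 128.

128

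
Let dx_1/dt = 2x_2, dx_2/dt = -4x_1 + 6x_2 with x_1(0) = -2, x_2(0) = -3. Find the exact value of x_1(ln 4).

-272

A = [[0,2],[-4,6]]; eigenvalues λ = 4, 2.
Eigenvectors: (-1,-2) for λ=4, (1,1) for λ=2.
From the initial condition, c_1 = 1, c_2 = -1.
x_1(ln 4) = (1)(4^4)(-1) + (-1)(4^2)(1) = -272.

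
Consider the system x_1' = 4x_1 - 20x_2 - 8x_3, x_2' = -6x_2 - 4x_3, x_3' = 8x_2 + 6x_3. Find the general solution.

x_1(t) = c_1e^(4t) + 2c_2e^(-2t) - 2c_3e^(2t), x_2(t) = c_2e^(-2t) - c_3e^(2t), x_3(t) = -c_2e^(-2t) + 2c_3e^(2t)

Coefficient matrix A = [[4, -20, -8], [0, -6, -4], [0, 8, 6]].
det(A - λI) = 0 gives eigenvalues λ = 4, -2, 2.
For λ=4: eigenvector (1,0,0).
For λ=-2: eigenvector (2,1,-1).
For λ=2: eigenvector (-2,-1,2).
General solution: c_1e^(4t)(1,0,0) + c_2e^(-2t)(2,1,-1) + c_3e^(2t)(-2,-1,2).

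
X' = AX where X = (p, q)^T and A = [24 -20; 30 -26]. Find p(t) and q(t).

p(t) = -2C_1e^(-6t) - C_2e^(4t), q(t) = -3C_1e^(-6t) - C_2e^(4t)

Coefficient matrix A = [[24, -20], [30, -26]].
Characteristic polynomial det(A - λI) = λ^2 + 2λ - 24 = 0.
Eigenvalues λ = -6, 4.
For λ=-6: (A-λI) row 1 is [30, -20], so an eigenvector is (-2, -3).
For λ=4: (A-λI) row 1 is [20, -20], so an eigenvector is (-1, -1).
General solution: C_1e^(-6t)(-2,-3) + C_2e^(4t)(-1,-1).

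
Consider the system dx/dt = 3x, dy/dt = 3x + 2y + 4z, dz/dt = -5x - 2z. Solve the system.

Coefficient matrix A = [[3, 0, 0], [3, 2, 4], [-5, 0, -2]].
det(A - λI) = 0 gives eigenvalues λ = 2, 3, -2.
For λ=2: eigenvector (0,1,0).
For λ=3: eigenvector (1,-1,-1).
For λ=-2: eigenvector (0,-1,1).
General solution: c_1e^(2t)(0,1,0) + c_2e^(3t)(1,-1,-1) + c_3e^(-2t)(0,-1,1).

x(t) = c_2e^(3t), y(t) = c_1e^(2t) - c_2e^(3t) - c_3e^(-2t), z(t) = -c_2e^(3t) + c_3e^(-2t)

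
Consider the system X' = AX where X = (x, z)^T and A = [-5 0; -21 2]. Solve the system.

x(t) = C_2e^(-5t), z(t) = C_1e^(2t) + 3C_2e^(-5t)

Coefficient matrix A = [[-5, 0], [-21, 2]].
Characteristic polynomial det(A - λI) = λ^2 + 3λ - 10 = 0.
Eigenvalues λ = 2, -5.
For λ=2: (A-λI) row 1 is [-7, 0], so an eigenvector is (0, 1).
For λ=-5: (A-λI) row 2 is [-21, 7], so an eigenvector is (1, 3).
General solution: C_1e^(2t)(0,1) + C_2e^(-5t)(1,3).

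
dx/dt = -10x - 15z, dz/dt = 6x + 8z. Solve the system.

x(t) = c_1e^(-t)sin(3t) - 2c_1e^(-t)cos(3t) - 2c_2e^(-t)sin(3t) - c_2e^(-t)cos(3t), z(t) = -c_1e^(-t)sin(3t) + c_1e^(-t)cos(3t) + c_2e^(-t)sin(3t) + c_2e^(-t)cos(3t)

Coefficient matrix A = [[-10, -15], [6, 8]].
Characteristic polynomial det(A - λI) = λ^2 + 2λ + 10 = 0.
Eigenvalues λ = -1 ± 3i (complex conjugate pair).
For λ=-1+3i: an eigenvector is (-2,1) - i(1,-1) = (-2 - i, 1 + i).
A real fundamental pair from Re and Im of e^((-1+3i)t)v: X_1 = e^(-t)(cos(3t)·(-2,1) + sin(3t)·(1,-1)), X_2 = e^(-t)(sin(3t)·(-2,1) - cos(3t)·(1,-1)).
General solution: c_1X_1 + c_2X_2.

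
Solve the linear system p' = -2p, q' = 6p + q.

Coefficient matrix A = [[-2, 0], [6, 1]].
Characteristic polynomial det(A - λI) = λ^2 + λ - 2 = 0.
Eigenvalues λ = 1, -2.
For λ=1: (A-λI) row 1 is [-3, 0], so an eigenvector is (0, -1).
For λ=-2: (A-λI) row 2 is [6, 3], so an eigenvector is (1, -2).
General solution: C_1e^(t)(0,-1) + C_2e^(-2t)(1,-2).

p(t) = C_2e^(-2t), q(t) = -C_1e^(t) - 2C_2e^(-2t)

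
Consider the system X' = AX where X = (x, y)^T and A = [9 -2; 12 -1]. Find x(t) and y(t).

Coefficient matrix A = [[9, -2], [12, -1]].
Characteristic polynomial det(A - λI) = λ^2 - 8λ + 15 = 0.
Eigenvalues λ = 5, 3.
For λ=5: (A-λI) row 1 is [4, -2], so an eigenvector is (-1, -2).
For λ=3: (A-λI) row 1 is [6, -2], so an eigenvector is (-1, -3).
General solution: K_1e^(5t)(-1,-2) + K_2e^(3t)(-1,-3).

x(t) = -K_1e^(5t) - K_2e^(3t), y(t) = -2K_1e^(5t) - 3K_2e^(3t)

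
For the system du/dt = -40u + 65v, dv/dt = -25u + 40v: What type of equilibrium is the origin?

A = [[-40,65],[-25,40]]; det(A-λI) = λ^2 + 25.
λ = 0 ± 5i: zero real part.

center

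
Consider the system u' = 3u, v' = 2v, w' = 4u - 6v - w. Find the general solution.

Coefficient matrix A = [[3, 0, 0], [0, 2, 0], [4, -6, -1]].
det(A - λI) = 0 gives eigenvalues λ = 3, 2, -1.
For λ=3: eigenvector (1,0,1).
For λ=2: eigenvector (0,1,-2).
For λ=-1: eigenvector (0,0,1).
General solution: K_1e^(3t)(1,0,1) + K_2e^(2t)(0,1,-2) + K_3e^(-t)(0,0,1).

u(t) = K_1e^(3t), v(t) = K_2e^(2t), w(t) = K_1e^(3t) - 2K_2e^(2t) + K_3e^(-t)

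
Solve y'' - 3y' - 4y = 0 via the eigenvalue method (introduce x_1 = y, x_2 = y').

Let x_1 = y, x_2 = y'. Then x_1' = x_2 and x_2' = 4x_1 + 3x_2.
A = [[0,1],[4,3]]; det(A-λI) = λ^2 - 3λ - 4.
Eigenvalues λ = 4, -1 with eigenvectors (1,4), (1,-1).

y(t) = c_1e^(4t) + c_2e^(-t)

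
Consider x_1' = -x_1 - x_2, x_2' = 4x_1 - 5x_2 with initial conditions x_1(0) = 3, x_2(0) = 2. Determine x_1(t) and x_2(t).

x_1(t) = 4te^(-3t) + 3e^(-3t), x_2(t) = 8te^(-3t) + 2e^(-3t)

Coefficient matrix A = [[-1, -1], [4, -5]].
Characteristic polynomial det(A - λI) = λ^2 + 6λ + 9 = 0.
Single eigenvalue λ = -3 with algebraic multiplicity 2.
Eigenvector v = (-1,-2); generalized eigenvector w with (A-λI)w=v is (-1,-1).
General solution: e^(-3t)[c_1·v + c_2·(t·v + w)].
Applying x_1(0)=3, x_2(0)=2 gives c_1=1, c_2=-4.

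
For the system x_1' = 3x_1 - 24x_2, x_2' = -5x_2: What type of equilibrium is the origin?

A = [[3,-24],[0,-5]]; det(A-λI) = λ^2 + 2λ - 15.
λ = -5, 3: opposite signs.

saddle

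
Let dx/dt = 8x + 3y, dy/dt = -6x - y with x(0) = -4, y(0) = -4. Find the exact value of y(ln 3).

2772

A = [[8,3],[-6,-1]]; eigenvalues λ = 5, 2.
Eigenvectors: (-1,1) for λ=5, (1,-2) for λ=2.
From the initial condition, c_1 = 12, c_2 = 8.
y(ln 3) = (12)(3^5)(1) + (8)(3^2)(-2) = 2772.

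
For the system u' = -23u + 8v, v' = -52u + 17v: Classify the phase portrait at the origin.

A = [[-23,8],[-52,17]]; det(A-λI) = λ^2 + 6λ + 25.
λ = -3 ± 4i: negative real part.

stable spiral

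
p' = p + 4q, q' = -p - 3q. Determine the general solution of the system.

Coefficient matrix A = [[1, 4], [-1, -3]].
Characteristic polynomial det(A - λI) = λ^2 + 2λ + 1 = 0.
Single eigenvalue λ = -1 with algebraic multiplicity 2.
Eigenvector v = (2,-1); generalized eigenvector w with (A-λI)w=v is (1,0).
General solution: e^(-t)[c_1·v + c_2·(t·v + w)].

p(t) = 2c_1e^(-t) + 2c_2te^(-t) + c_2e^(-t), q(t) = -c_1e^(-t) - c_2te^(-t)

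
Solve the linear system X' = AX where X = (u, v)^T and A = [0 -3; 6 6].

Coefficient matrix A = [[0, -3], [6, 6]].
Characteristic polynomial det(A - λI) = λ^2 - 6λ + 18 = 0.
Eigenvalues λ = 3 ± 3i (complex conjugate pair).
For λ=3+3i: an eigenvector is (0,-1) - i(1,-1) = (0 - i, -1 + i).
A real fundamental pair from Re and Im of e^((3+3i)t)v: X_1 = e^(3t)(cos(3t)·(0,-1) + sin(3t)·(1,-1)), X_2 = e^(3t)(sin(3t)·(0,-1) - cos(3t)·(1,-1)).
General solution: C_1X_1 + C_2X_2.

u(t) = C_1e^(3t)sin(3t) - C_2e^(3t)cos(3t), v(t) = -C_1e^(3t)sin(3t) - C_1e^(3t)cos(3t) - C_2e^(3t)sin(3t) + C_2e^(3t)cos(3t)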